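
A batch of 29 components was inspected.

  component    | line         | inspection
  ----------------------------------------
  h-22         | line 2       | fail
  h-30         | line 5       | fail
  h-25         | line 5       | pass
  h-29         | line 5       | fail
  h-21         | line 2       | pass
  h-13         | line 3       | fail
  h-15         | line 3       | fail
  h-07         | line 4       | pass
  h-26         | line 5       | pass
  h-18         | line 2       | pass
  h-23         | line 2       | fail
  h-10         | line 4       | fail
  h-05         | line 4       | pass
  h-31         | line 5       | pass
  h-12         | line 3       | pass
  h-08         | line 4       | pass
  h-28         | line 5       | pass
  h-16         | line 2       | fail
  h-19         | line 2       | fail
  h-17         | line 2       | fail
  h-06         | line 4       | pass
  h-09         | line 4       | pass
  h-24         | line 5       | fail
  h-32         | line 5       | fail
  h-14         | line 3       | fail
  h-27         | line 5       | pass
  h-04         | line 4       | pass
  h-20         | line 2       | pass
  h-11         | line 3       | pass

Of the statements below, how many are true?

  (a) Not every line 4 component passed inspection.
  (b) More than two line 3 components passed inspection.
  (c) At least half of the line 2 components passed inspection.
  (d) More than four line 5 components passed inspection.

(a) line 4: |A| = 7, |A ∩ B| = 6; needs A ⊄ B (|A ∖ B| ≥ 1) — true.
(b) line 3: |A| = 5, |A ∩ B| = 2; needs |A ∩ B| > 2 — false.
(c) line 2: |A| = 8, |A ∩ B| = 3; needs |A ∩ B| ≥ |A ∖ B| — false.
(d) line 5: |A| = 9, |A ∩ B| = 5; needs |A ∩ B| > 4 — true.

2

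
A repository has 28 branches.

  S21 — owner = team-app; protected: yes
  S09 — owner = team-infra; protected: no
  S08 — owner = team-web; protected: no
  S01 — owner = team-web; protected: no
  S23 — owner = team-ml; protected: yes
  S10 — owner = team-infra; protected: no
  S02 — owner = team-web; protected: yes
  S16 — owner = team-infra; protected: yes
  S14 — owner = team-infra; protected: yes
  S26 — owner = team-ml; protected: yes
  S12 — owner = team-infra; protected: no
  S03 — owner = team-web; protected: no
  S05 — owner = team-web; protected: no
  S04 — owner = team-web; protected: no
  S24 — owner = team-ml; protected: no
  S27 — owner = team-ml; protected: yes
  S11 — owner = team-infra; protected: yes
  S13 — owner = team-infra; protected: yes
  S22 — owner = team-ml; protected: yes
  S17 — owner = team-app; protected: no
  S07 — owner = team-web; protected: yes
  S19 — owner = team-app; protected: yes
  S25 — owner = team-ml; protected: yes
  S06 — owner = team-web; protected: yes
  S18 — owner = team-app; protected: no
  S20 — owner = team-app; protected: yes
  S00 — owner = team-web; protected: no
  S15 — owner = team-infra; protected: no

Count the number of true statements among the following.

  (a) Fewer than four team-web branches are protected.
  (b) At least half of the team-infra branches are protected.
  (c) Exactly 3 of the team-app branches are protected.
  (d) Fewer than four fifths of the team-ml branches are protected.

3

(a) team-web: |A| = 9, |A ∩ B| = 3; needs |A ∩ B| < 4 — true.
(b) team-infra: |A| = 8, |A ∩ B| = 4; needs |A ∩ B| ≥ |A ∖ B| — true.
(c) team-app: |A| = 5, |A ∩ B| = 3; needs |A ∩ B| = 3 — true.
(d) team-ml: |A| = 6, |A ∩ B| = 5; needs |A ∩ B| / |A| < 4/5 — false.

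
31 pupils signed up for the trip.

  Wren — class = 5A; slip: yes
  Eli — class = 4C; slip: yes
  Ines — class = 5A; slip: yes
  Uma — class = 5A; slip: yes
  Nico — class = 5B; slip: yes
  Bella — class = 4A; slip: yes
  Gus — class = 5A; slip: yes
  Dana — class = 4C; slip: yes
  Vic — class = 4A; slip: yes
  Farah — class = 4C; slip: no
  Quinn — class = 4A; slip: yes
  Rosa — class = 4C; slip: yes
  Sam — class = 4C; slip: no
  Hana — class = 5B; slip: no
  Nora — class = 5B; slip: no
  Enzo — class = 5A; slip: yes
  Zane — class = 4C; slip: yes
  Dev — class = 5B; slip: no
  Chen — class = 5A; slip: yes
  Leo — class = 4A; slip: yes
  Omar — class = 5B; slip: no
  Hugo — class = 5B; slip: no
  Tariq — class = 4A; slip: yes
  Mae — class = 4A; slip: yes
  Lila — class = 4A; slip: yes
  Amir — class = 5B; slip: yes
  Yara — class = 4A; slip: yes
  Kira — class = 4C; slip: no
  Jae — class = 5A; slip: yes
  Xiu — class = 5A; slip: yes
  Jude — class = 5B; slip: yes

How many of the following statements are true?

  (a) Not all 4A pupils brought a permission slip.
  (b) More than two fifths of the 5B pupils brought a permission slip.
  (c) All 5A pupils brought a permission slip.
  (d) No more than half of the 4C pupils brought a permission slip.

(a) 4A: |A| = 8, |A ∩ B| = 8; needs A ⊄ B (|A ∖ B| ≥ 1) — false.
(b) 5B: |A| = 8, |A ∩ B| = 3; needs |A ∩ B| / |A| > 2/5 — false.
(c) 5A: |A| = 8, |A ∩ B| = 8; needs A ⊆ B, i.e. every element of A is in B (|A ∖ B| = 0) — true.
(d) 4C: |A| = 7, |A ∩ B| = 4; needs |A ∩ B| ≤ |A ∖ B| — false.

1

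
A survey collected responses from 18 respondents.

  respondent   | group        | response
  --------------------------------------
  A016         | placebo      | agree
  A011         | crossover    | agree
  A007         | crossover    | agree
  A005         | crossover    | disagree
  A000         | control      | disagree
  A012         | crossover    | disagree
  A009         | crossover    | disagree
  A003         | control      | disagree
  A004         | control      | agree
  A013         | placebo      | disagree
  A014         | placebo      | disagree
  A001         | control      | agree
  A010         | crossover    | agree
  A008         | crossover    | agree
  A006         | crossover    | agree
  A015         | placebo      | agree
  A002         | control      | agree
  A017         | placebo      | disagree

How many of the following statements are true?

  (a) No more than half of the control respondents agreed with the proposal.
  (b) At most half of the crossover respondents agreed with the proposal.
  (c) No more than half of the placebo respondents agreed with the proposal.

1

(a) control: |A| = 5, |A ∩ B| = 3; needs |A ∩ B| ≤ |A ∖ B| — false.
(b) crossover: |A| = 8, |A ∩ B| = 5; needs |A ∩ B| ≤ |A ∖ B| — false.
(c) placebo: |A| = 5, |A ∩ B| = 2; needs |A ∩ B| ≤ |A ∖ B| — true.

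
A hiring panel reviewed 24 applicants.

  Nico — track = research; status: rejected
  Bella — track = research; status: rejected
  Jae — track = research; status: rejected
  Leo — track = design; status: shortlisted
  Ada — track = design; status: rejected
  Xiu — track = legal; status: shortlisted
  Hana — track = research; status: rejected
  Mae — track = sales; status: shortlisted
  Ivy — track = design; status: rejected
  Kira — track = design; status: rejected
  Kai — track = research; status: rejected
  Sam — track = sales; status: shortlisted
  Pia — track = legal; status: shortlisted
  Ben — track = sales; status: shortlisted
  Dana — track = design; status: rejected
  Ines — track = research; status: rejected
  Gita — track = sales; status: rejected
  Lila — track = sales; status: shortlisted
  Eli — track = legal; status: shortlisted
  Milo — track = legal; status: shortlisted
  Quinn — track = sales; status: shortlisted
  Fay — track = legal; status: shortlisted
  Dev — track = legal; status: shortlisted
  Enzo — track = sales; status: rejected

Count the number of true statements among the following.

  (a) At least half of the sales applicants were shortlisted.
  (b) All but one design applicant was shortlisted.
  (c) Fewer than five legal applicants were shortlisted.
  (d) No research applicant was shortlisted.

(a) sales: |A| = 7, |A ∩ B| = 5; needs |A ∩ B| ≥ |A ∖ B| — true.
(b) design: |A| = 5, |A ∩ B| = 1; needs |A ∖ B| = 1 — false.
(c) legal: |A| = 6, |A ∩ B| = 6; needs |A ∩ B| < 5 — false.
(d) research: |A| = 6, |A ∩ B| = 0; needs A ∩ B = ∅ (|A ∩ B| = 0) — true.

2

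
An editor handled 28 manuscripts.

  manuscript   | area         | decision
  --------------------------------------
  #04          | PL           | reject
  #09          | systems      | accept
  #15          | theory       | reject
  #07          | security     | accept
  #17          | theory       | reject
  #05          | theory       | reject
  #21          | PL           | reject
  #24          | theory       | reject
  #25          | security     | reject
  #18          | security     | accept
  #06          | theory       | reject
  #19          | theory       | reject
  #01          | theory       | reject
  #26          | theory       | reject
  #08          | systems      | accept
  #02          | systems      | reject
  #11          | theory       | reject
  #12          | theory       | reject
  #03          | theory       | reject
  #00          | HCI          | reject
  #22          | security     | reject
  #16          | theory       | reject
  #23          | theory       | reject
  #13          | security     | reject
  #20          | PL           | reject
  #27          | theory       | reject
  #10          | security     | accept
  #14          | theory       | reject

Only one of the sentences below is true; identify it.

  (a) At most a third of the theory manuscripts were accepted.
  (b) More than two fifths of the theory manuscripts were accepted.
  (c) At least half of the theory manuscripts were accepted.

|A| = 15, |A ∩ B| = 0, |A ∖ B| = 15.
(a) requires |A ∩ B| / |A| ≤ 1/3: true.
(b) requires |A ∩ B| / |A| > 2/5: false.
(c) requires |A ∩ B| ≥ |A ∖ B|: false.

(a)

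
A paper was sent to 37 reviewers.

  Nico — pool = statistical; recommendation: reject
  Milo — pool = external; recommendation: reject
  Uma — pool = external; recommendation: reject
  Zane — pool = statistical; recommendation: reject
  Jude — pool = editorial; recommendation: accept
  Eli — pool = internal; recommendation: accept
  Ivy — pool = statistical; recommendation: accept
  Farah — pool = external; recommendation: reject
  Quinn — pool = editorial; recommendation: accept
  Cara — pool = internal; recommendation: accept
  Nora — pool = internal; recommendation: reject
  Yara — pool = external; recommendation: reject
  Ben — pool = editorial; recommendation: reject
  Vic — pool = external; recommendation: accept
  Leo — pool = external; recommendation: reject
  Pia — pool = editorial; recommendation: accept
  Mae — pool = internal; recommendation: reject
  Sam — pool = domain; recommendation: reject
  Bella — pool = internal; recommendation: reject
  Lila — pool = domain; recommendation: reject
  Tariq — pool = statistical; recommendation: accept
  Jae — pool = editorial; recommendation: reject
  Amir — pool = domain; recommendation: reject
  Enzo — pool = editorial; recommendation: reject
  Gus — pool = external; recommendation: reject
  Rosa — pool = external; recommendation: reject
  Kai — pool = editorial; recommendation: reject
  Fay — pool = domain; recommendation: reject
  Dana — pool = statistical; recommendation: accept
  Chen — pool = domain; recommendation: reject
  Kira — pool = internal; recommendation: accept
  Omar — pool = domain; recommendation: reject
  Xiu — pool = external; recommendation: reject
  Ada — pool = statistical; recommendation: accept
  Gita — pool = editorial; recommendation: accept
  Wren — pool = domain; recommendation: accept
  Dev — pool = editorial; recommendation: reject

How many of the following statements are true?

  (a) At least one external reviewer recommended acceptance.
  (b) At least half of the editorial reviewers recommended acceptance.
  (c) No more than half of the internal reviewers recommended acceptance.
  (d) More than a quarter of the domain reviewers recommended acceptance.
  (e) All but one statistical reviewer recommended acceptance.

(a) external: |A| = 9, |A ∩ B| = 1; needs A ∩ B ≠ ∅ (|A ∩ B| ≥ 1) — true.
(b) editorial: |A| = 9, |A ∩ B| = 4; needs |A ∩ B| ≥ |A ∖ B| — false.
(c) internal: |A| = 6, |A ∩ B| = 3; needs |A ∩ B| ≤ |A ∖ B| — true.
(d) domain: |A| = 7, |A ∩ B| = 1; needs |A ∩ B| / |A| > 1/4 — false.
(e) statistical: |A| = 6, |A ∩ B| = 4; needs |A ∖ B| = 1 — false.

2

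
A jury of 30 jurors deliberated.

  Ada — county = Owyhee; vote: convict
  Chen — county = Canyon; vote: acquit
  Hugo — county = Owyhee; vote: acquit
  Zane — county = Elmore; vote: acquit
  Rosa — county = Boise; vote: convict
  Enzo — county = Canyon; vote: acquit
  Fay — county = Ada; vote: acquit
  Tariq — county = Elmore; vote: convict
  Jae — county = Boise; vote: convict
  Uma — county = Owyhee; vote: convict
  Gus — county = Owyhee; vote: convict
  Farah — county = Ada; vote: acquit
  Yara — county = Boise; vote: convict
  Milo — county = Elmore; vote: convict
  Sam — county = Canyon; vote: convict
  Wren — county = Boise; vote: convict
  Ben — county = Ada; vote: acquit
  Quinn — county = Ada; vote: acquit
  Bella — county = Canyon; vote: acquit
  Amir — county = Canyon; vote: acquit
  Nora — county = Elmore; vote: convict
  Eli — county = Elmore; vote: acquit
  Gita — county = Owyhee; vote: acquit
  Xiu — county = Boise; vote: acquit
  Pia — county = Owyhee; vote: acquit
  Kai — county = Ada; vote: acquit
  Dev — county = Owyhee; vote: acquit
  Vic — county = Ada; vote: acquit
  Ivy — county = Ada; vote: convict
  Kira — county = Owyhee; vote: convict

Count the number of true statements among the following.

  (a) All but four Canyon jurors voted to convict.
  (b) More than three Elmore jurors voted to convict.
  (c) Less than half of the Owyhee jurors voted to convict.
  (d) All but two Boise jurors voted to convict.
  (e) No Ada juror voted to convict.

1

(a) Canyon: |A| = 5, |A ∩ B| = 1; needs |A ∖ B| = 4 — true.
(b) Elmore: |A| = 5, |A ∩ B| = 3; needs |A ∩ B| > 3 — false.
(c) Owyhee: |A| = 8, |A ∩ B| = 4; needs |A ∩ B| < |A ∖ B| — false.
(d) Boise: |A| = 5, |A ∩ B| = 4; needs |A ∖ B| = 2 — false.
(e) Ada: |A| = 7, |A ∩ B| = 1; needs A ∩ B = ∅ (|A ∩ B| = 0) — false.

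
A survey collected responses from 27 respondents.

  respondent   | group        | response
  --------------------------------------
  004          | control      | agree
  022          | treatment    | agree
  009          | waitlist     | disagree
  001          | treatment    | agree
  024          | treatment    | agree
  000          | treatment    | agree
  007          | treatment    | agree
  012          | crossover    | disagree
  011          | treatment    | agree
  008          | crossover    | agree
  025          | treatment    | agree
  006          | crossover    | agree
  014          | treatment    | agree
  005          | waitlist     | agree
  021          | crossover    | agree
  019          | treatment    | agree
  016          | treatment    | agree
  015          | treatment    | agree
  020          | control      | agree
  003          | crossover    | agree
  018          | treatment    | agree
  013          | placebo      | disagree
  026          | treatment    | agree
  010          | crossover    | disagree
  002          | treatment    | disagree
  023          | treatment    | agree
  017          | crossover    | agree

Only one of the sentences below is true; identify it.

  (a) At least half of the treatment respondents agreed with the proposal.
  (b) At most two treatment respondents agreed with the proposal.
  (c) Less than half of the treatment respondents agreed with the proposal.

|A| = 15, |A ∩ B| = 14, |A ∖ B| = 1.
(a) requires |A ∩ B| ≥ |A ∖ B|: true.
(b) requires |A ∩ B| ≤ 2: false.
(c) requires |A ∩ B| < |A ∖ B|: false.

(a)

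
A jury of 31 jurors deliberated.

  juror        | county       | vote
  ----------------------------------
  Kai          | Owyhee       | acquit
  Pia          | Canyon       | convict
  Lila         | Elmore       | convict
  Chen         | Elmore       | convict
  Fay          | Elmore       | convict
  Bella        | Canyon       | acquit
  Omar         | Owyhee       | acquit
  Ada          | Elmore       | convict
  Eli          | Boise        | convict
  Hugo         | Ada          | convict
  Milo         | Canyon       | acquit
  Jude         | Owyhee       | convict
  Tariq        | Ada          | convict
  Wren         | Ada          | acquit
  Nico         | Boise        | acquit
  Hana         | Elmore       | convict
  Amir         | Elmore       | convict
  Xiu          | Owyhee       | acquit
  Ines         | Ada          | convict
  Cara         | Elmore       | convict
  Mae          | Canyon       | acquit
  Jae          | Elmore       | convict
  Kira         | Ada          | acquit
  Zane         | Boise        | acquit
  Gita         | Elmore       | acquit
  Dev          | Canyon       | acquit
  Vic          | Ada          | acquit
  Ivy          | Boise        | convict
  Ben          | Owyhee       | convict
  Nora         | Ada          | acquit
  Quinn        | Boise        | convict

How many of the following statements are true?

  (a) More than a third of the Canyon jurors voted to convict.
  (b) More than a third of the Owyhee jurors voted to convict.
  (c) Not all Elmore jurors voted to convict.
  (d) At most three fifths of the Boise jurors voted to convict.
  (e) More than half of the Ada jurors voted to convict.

3

(a) Canyon: |A| = 5, |A ∩ B| = 1; needs |A ∩ B| / |A| > 1/3 — false.
(b) Owyhee: |A| = 5, |A ∩ B| = 2; needs |A ∩ B| / |A| > 1/3 — true.
(c) Elmore: |A| = 9, |A ∩ B| = 8; needs A ⊄ B (|A ∖ B| ≥ 1) — true.
(d) Boise: |A| = 5, |A ∩ B| = 3; needs |A ∩ B| / |A| ≤ 3/5 — true.
(e) Ada: |A| = 7, |A ∩ B| = 3; needs |A ∩ B| > |A ∖ B| — false.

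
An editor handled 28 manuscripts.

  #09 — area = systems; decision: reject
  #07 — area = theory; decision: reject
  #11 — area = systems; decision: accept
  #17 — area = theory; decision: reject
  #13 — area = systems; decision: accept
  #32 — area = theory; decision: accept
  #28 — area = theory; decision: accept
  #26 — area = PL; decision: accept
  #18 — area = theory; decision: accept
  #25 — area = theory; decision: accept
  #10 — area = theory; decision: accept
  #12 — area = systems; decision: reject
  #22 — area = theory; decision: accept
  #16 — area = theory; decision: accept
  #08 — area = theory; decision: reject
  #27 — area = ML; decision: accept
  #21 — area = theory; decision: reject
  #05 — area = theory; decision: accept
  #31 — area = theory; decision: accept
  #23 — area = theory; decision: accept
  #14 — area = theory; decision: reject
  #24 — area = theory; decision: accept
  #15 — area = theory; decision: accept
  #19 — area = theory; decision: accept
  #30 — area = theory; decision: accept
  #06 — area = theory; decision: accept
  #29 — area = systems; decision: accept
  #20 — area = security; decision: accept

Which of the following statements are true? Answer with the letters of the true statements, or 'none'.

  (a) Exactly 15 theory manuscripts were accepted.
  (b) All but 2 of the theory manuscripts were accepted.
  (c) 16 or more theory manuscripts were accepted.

(a)

|A| = 20, |A ∩ B| = 15, |A ∖ B| = 5.
(a) |A ∩ B| = 15: holds.
(b) |A ∖ B| = 2: fails.
(c) |A ∩ B| ≥ 16: fails.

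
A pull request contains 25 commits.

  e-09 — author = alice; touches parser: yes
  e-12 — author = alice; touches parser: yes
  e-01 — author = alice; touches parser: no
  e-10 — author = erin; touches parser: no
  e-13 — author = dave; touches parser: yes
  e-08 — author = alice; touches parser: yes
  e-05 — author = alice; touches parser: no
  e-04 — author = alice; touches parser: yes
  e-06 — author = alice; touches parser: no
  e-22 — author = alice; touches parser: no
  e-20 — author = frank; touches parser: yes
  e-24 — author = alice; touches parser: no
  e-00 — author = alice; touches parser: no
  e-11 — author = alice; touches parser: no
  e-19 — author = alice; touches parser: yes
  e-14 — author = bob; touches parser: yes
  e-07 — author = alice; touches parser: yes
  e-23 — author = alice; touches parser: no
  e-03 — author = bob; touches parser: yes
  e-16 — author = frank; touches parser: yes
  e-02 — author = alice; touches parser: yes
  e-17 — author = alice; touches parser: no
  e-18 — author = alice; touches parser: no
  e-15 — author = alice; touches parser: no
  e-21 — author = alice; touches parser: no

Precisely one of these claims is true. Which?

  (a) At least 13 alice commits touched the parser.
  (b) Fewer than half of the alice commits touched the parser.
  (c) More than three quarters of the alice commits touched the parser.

|A| = 19, |A ∩ B| = 7, |A ∖ B| = 12.
(a) requires |A ∩ B| ≥ 13: false.
(b) requires |A ∩ B| < |A ∖ B|: true.
(c) requires |A ∩ B| / |A| > 3/4: false.

(b)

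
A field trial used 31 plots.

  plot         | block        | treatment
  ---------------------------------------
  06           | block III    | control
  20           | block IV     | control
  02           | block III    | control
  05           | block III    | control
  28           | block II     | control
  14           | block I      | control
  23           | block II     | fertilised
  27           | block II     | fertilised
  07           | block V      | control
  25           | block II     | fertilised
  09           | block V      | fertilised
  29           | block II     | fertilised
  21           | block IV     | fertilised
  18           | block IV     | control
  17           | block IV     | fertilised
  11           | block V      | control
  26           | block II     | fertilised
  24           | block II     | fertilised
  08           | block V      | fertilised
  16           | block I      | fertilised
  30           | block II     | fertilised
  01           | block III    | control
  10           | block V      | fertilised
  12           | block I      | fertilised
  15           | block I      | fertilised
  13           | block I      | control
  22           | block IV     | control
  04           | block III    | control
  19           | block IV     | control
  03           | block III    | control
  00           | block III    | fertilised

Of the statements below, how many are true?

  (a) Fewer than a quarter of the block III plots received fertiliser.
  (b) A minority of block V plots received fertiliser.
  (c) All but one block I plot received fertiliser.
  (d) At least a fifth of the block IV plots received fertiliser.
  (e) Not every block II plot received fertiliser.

(a) block III: |A| = 7, |A ∩ B| = 1; needs |A ∩ B| / |A| < 1/4 — true.
(b) block V: |A| = 5, |A ∩ B| = 3; needs |A ∩ B| < |A ∖ B| — false.
(c) block I: |A| = 5, |A ∩ B| = 3; needs |A ∖ B| = 1 — false.
(d) block IV: |A| = 6, |A ∩ B| = 2; needs |A ∩ B| / |A| ≥ 1/5 — true.
(e) block II: |A| = 8, |A ∩ B| = 7; needs A ⊄ B (|A ∖ B| ≥ 1) — true.

3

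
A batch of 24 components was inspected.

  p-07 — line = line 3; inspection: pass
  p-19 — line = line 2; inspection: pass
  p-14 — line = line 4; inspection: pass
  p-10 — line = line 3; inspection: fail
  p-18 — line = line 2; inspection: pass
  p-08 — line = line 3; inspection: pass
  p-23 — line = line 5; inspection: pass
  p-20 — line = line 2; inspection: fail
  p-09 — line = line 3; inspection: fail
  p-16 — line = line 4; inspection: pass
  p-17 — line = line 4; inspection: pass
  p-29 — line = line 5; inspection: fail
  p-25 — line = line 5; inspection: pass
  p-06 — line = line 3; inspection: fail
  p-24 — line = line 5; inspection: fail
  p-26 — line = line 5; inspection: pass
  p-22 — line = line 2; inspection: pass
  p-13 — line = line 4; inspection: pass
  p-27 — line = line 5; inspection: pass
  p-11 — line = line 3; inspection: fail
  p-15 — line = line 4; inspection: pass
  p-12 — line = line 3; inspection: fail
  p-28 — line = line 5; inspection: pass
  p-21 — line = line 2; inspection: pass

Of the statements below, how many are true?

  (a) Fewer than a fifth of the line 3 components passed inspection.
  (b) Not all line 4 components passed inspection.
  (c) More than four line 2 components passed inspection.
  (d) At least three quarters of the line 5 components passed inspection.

0

(a) line 3: |A| = 7, |A ∩ B| = 2; needs |A ∩ B| / |A| < 1/5 — false.
(b) line 4: |A| = 5, |A ∩ B| = 5; needs A ⊄ B (|A ∖ B| ≥ 1) — false.
(c) line 2: |A| = 5, |A ∩ B| = 4; needs |A ∩ B| > 4 — false.
(d) line 5: |A| = 7, |A ∩ B| = 5; needs |A ∩ B| / |A| ≥ 3/4 — false.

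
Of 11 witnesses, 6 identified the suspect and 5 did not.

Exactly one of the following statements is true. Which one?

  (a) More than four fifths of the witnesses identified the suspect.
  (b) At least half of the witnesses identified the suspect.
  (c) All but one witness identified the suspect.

(b)

|A| = 11, |A ∩ B| = 6, |A ∖ B| = 5.
(a) requires |A ∩ B| / |A| > 4/5: false.
(b) requires |A ∩ B| ≥ |A ∖ B|: true.
(c) requires |A ∖ B| = 1: false.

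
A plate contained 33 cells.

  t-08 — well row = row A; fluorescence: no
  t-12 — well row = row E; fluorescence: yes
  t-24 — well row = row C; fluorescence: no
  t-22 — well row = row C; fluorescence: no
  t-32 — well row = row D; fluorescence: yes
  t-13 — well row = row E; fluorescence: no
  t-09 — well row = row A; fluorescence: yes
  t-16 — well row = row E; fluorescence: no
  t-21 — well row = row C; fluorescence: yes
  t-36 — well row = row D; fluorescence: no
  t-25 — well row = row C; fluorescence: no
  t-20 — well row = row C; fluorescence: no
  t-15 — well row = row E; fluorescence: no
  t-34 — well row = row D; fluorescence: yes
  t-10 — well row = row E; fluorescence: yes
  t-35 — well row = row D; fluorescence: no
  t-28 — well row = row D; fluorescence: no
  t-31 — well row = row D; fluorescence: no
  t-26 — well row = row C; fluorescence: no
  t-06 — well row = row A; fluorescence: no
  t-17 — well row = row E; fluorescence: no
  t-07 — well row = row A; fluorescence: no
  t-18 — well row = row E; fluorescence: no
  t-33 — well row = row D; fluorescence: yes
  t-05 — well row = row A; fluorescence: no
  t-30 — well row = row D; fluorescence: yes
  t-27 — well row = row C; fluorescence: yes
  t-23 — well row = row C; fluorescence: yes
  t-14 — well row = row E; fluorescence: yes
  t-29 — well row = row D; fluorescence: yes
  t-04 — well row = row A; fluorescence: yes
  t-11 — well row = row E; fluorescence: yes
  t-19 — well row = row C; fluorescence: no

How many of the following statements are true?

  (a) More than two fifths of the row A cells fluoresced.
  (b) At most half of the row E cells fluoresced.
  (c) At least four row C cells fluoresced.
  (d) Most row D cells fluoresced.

2

(a) row A: |A| = 6, |A ∩ B| = 2; needs |A ∩ B| / |A| > 2/5 — false.
(b) row E: |A| = 9, |A ∩ B| = 4; needs |A ∩ B| ≤ |A ∖ B| — true.
(c) row C: |A| = 9, |A ∩ B| = 3; needs |A ∩ B| ≥ 4 — false.
(d) row D: |A| = 9, |A ∩ B| = 5; needs |A ∩ B| > |A ∖ B| — true.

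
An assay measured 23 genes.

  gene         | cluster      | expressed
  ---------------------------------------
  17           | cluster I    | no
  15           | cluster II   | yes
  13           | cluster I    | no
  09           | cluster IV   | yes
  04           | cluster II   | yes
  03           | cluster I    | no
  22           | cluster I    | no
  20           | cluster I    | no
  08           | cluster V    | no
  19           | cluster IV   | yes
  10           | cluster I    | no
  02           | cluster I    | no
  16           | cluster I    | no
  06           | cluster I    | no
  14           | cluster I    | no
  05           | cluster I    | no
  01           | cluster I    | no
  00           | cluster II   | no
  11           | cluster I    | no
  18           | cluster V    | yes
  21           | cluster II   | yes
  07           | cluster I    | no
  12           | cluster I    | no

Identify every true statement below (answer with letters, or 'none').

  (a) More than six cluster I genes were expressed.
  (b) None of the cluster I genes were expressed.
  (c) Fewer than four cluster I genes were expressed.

(b), (c)

|A| = 15, |A ∩ B| = 0, |A ∖ B| = 15.
(a) |A ∩ B| > 6: fails.
(b) A ∩ B = ∅ (|A ∩ B| = 0): holds.
(c) |A ∩ B| < 4: holds.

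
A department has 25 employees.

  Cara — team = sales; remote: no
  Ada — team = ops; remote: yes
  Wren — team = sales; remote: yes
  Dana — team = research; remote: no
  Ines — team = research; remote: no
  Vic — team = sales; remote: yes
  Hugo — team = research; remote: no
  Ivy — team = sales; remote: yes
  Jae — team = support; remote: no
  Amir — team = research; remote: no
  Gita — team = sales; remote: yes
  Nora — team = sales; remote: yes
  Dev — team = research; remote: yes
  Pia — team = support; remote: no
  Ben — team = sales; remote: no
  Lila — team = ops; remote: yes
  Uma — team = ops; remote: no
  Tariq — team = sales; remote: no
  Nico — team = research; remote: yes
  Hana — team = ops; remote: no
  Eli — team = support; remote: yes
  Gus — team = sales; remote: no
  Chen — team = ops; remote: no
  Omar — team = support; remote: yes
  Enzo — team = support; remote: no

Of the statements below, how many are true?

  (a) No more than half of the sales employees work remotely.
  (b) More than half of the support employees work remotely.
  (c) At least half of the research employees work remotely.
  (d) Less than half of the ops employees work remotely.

1

(a) sales: |A| = 9, |A ∩ B| = 5; needs |A ∩ B| ≤ |A ∖ B| — false.
(b) support: |A| = 5, |A ∩ B| = 2; needs |A ∩ B| > |A ∖ B| — false.
(c) research: |A| = 6, |A ∩ B| = 2; needs |A ∩ B| ≥ |A ∖ B| — false.
(d) ops: |A| = 5, |A ∩ B| = 2; needs |A ∩ B| < |A ∖ B| — true.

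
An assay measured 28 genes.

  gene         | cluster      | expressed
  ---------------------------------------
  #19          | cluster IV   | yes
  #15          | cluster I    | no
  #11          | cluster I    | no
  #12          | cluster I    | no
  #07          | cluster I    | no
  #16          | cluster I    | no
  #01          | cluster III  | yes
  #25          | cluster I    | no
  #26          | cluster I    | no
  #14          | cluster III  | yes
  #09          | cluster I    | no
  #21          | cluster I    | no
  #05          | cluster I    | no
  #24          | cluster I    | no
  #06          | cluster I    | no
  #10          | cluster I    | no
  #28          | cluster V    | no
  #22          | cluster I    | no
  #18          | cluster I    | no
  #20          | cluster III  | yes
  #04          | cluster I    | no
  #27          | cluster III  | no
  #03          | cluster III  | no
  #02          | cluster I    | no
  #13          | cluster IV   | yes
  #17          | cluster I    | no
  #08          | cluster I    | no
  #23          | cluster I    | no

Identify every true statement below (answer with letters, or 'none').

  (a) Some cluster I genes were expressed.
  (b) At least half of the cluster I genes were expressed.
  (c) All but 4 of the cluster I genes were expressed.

|A| = 20, |A ∩ B| = 0, |A ∖ B| = 20.
(a) A ∩ B ≠ ∅ (|A ∩ B| ≥ 1): fails.
(b) |A ∩ B| ≥ |A ∖ B|: fails.
(c) |A ∖ B| = 4: fails.

none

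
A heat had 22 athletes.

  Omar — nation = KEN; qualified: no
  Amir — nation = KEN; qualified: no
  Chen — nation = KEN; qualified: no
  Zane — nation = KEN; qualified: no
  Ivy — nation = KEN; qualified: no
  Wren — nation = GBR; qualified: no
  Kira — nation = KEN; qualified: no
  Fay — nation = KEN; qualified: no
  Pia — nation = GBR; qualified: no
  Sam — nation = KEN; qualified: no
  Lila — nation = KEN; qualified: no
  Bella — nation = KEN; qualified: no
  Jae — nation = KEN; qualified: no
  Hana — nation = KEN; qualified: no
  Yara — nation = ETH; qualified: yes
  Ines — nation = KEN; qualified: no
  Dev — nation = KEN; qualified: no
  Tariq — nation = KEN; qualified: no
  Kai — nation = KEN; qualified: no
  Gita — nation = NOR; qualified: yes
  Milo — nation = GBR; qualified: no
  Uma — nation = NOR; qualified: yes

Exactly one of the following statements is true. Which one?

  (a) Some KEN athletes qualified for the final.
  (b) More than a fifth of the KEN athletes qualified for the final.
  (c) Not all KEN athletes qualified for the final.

|A| = 16, |A ∩ B| = 0, |A ∖ B| = 16.
(a) requires A ∩ B ≠ ∅ (|A ∩ B| ≥ 1): false.
(b) requires |A ∩ B| / |A| > 1/5: false.
(c) requires A ⊄ B (|A ∖ B| ≥ 1): true.

(c)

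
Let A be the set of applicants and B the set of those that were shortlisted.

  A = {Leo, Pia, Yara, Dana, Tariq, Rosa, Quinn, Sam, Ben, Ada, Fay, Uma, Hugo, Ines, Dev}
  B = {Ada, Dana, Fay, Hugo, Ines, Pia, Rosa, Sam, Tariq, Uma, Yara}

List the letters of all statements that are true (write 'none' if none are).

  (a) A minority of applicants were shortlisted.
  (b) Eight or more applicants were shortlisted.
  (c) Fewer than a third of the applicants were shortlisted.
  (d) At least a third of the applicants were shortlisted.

|A| = 15, |A ∩ B| = 11, |A ∖ B| = 4.
(a) |A ∩ B| < |A ∖ B|: fails.
(b) |A ∩ B| ≥ 8: holds.
(c) |A ∩ B| / |A| < 1/3: fails.
(d) |A ∩ B| / |A| ≥ 1/3: holds.

(b), (d)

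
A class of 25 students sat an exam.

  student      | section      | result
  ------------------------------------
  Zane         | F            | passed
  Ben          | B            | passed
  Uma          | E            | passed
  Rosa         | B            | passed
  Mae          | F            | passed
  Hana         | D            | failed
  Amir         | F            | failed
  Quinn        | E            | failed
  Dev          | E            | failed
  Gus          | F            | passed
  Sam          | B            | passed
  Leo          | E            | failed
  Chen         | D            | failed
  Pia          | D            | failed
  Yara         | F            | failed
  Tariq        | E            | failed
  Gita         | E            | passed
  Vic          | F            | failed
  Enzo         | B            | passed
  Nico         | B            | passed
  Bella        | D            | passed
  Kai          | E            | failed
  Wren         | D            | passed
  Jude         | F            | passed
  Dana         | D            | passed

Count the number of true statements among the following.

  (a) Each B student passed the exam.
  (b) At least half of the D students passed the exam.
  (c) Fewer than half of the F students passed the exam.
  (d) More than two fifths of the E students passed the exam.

2

(a) B: |A| = 5, |A ∩ B| = 5; needs A ⊆ B, i.e. every element of A is in B (|A ∖ B| = 0) — true.
(b) D: |A| = 6, |A ∩ B| = 3; needs |A ∩ B| ≥ |A ∖ B| — true.
(c) F: |A| = 7, |A ∩ B| = 4; needs |A ∩ B| < |A ∖ B| — false.
(d) E: |A| = 7, |A ∩ B| = 2; needs |A ∩ B| / |A| > 2/5 — false.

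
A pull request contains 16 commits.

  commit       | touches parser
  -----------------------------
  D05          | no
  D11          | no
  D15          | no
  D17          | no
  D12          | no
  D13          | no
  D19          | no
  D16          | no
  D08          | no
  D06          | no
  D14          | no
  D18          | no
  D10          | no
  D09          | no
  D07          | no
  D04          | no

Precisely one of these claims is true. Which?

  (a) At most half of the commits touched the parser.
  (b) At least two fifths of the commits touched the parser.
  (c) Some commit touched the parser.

(a)

|A| = 16, |A ∩ B| = 0, |A ∖ B| = 16.
(a) requires |A ∩ B| ≤ |A ∖ B|: true.
(b) requires |A ∩ B| / |A| ≥ 2/5: false.
(c) requires A ∩ B ≠ ∅ (|A ∩ B| ≥ 1): false.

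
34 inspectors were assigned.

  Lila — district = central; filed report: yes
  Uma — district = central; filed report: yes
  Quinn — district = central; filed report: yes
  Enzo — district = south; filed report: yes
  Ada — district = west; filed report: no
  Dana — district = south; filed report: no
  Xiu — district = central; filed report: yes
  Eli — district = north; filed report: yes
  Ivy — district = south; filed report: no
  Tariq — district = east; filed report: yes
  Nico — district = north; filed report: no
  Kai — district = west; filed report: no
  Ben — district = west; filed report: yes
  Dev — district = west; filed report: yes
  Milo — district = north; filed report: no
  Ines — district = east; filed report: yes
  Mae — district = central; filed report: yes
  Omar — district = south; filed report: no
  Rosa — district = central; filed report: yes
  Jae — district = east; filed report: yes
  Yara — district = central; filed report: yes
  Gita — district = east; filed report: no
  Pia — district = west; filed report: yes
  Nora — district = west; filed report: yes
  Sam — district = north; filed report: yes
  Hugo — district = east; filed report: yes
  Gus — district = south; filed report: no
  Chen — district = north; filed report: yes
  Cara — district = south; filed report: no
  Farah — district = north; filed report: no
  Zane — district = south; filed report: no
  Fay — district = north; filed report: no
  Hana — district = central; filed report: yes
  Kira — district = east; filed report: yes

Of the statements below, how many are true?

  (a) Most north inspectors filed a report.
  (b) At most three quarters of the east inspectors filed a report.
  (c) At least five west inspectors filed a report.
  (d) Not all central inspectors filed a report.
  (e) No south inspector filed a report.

(a) north: |A| = 7, |A ∩ B| = 3; needs |A ∩ B| > |A ∖ B| — false.
(b) east: |A| = 6, |A ∩ B| = 5; needs |A ∩ B| / |A| ≤ 3/4 — false.
(c) west: |A| = 6, |A ∩ B| = 4; needs |A ∩ B| ≥ 5 — false.
(d) central: |A| = 8, |A ∩ B| = 8; needs A ⊄ B (|A ∖ B| ≥ 1) — false.
(e) south: |A| = 7, |A ∩ B| = 1; needs A ∩ B = ∅ (|A ∩ B| = 0) — false.

0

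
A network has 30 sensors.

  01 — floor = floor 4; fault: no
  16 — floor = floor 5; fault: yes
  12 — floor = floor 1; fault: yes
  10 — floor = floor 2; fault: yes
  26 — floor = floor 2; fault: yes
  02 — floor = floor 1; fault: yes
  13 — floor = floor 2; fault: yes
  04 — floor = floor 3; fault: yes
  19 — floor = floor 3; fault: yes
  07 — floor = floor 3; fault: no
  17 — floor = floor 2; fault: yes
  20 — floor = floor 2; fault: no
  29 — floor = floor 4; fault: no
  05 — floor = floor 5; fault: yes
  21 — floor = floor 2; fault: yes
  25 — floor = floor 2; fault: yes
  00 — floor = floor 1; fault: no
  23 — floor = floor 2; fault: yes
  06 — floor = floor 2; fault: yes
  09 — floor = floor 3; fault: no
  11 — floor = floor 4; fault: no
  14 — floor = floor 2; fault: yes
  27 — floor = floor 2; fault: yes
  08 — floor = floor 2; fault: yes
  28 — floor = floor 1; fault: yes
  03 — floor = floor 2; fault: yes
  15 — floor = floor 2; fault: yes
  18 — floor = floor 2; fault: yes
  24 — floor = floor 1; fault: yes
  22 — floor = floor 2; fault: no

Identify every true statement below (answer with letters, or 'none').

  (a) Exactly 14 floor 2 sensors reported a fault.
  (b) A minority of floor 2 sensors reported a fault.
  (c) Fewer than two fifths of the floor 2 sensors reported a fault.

|A| = 16, |A ∩ B| = 14, |A ∖ B| = 2.
(a) |A ∩ B| = 14: holds.
(b) |A ∩ B| < |A ∖ B|: fails.
(c) |A ∩ B| / |A| < 2/5: fails.

(a)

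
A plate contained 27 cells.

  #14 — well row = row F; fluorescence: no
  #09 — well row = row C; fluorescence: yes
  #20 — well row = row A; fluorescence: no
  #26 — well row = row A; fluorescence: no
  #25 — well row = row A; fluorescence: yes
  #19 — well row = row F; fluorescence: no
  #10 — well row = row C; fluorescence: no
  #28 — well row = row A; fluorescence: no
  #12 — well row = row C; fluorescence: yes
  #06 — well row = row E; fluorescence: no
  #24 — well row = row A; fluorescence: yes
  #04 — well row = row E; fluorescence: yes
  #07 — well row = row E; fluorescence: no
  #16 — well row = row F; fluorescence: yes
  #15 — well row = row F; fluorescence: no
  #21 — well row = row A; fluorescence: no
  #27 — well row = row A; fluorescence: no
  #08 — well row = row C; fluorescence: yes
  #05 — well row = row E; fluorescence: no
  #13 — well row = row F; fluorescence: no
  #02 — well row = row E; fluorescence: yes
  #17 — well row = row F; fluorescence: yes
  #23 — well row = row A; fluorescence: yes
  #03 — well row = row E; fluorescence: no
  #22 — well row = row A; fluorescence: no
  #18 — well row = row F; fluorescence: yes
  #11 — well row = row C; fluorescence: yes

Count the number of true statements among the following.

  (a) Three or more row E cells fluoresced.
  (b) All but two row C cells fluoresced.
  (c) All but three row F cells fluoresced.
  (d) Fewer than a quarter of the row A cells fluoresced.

0

(a) row E: |A| = 6, |A ∩ B| = 2; needs |A ∩ B| ≥ 3 — false.
(b) row C: |A| = 5, |A ∩ B| = 4; needs |A ∖ B| = 2 — false.
(c) row F: |A| = 7, |A ∩ B| = 3; needs |A ∖ B| = 3 — false.
(d) row A: |A| = 9, |A ∩ B| = 3; needs |A ∩ B| / |A| < 1/4 — false.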